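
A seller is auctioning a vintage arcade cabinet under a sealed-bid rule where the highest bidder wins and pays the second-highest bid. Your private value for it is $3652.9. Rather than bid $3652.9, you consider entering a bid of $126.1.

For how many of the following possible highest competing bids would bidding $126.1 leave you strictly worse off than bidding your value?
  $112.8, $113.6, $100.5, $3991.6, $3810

The deviation hurts exactly when the highest competing bid lies strictly between $126.1 and $3652.9 — underbidding then forfeits a profitable win.
$112.8: below both → same outcome either way.
$113.6: below both → same outcome either way.
$100.5: below both → same outcome either way.
$3991.6: above both → same outcome either way.
$3810: above both → same outcome either way.
Count: 0.

0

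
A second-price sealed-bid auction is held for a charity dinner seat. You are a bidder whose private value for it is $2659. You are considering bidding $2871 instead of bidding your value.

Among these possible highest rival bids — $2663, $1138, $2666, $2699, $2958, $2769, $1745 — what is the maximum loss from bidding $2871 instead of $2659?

$2663: truthful gives $0, deviation gives −$4 → loss $4.
$1138: same outcome either way → loss $0.
$2666: truthful gives $0, deviation gives −$7 → loss $7.
$2699: truthful gives $0, deviation gives −$40 → loss $40.
$2958: same outcome either way → loss $0.
$2769: truthful gives $0, deviation gives −$110 → loss $110.
$1745: same outcome either way → loss $0.
Maximum loss: $110.

$110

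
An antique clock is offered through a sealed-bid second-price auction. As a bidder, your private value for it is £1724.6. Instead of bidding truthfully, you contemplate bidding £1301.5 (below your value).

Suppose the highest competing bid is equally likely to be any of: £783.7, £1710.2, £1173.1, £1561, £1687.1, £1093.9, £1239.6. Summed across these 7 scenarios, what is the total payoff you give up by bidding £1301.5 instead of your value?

£215.5

The deviation costs you only when the competing bid falls strictly between £1301.5 and £1724.6; elsewhere both bids give the same outcome.
£783.7: outcomes coincide → loss £0.
£1710.2: truthful payoff £14.4, deviation payoff £0 → loss £14.4.
£1173.1: outcomes coincide → loss £0.
£1561: truthful payoff £163.6, deviation payoff £0 → loss £163.6.
£1687.1: truthful payoff £37.5, deviation payoff £0 → loss £37.5.
£1093.9: outcomes coincide → loss £0.
£1239.6: outcomes coincide → loss £0.
Total loss = £14.4 + £163.6 + £37.5 = £215.5.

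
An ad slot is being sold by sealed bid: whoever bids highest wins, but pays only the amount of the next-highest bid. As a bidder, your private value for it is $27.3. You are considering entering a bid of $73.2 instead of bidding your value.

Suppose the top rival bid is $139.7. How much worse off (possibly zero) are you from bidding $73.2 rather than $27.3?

$0

Bidding your value $27.3: you lose (since $27.3 < $139.7). Payoff $0.
Bidding $73.2: you lose. Payoff $0.
Difference = $0 − $0 = $0; both bids lead to the same outcome because the competing bid is above both your value and your alternative bid.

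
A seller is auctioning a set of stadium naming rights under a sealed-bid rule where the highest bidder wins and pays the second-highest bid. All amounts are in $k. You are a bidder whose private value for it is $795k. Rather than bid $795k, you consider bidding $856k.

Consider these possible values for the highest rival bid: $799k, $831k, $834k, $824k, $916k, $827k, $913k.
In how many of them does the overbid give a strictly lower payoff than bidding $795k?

The deviation hurts exactly when the highest competing bid lies strictly between $795k and $856k — overbidding then wins at a price above your value.
$799k: inside the interval → strictly worse (loss $4k).
$831k: inside the interval → strictly worse (loss $36k).
$834k: inside the interval → strictly worse (loss $39k).
$824k: inside the interval → strictly worse (loss $29k).
$916k: above both → same outcome either way.
$827k: inside the interval → strictly worse (loss $32k).
$913k: above both → same outcome either way.
Count: 5.

5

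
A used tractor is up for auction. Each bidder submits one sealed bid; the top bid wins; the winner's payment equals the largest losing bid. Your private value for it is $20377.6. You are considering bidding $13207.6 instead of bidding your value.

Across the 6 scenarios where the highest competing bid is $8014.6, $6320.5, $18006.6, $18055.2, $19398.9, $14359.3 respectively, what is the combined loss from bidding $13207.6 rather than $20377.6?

The deviation costs you only when the competing bid falls strictly between $13207.6 and $20377.6; elsewhere both bids give the same outcome.
$8014.6: outcomes coincide → loss $0.
$6320.5: outcomes coincide → loss $0.
$18006.6: truthful payoff $2371, deviation payoff $0 → loss $2371.
$18055.2: truthful payoff $2322.4, deviation payoff $0 → loss $2322.4.
$19398.9: truthful payoff $978.7, deviation payoff $0 → loss $978.7.
$14359.3: truthful payoff $6018.3, deviation payoff $0 → loss $6018.3.
Total loss = $2371 + $2322.4 + $978.7 + $6018.3 = $11690.4.

$11690.4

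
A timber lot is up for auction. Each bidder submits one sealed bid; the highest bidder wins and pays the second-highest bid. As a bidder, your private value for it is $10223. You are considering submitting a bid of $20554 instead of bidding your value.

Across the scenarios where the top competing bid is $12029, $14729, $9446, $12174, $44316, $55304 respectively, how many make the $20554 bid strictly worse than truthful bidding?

3

The deviation hurts exactly when the highest competing bid lies strictly between $10223 and $20554 — overbidding then wins at a price above your value.
$12029: inside the interval → strictly worse (loss $1806).
$14729: inside the interval → strictly worse (loss $4506).
$9446: below both → same outcome either way.
$12174: inside the interval → strictly worse (loss $1951).
$44316: above both → same outcome either way.
$55304: above both → same outcome either way.
Count: 3.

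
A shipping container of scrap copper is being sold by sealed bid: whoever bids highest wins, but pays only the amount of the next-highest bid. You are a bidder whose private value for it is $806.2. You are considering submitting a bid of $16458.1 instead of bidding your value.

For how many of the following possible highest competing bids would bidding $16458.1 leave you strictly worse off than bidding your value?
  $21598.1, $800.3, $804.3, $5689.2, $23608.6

The deviation hurts exactly when the highest competing bid lies strictly between $806.2 and $16458.1 — overbidding then wins at a price above your value.
$21598.1: above both → same outcome either way.
$800.3: below both → same outcome either way.
$804.3: below both → same outcome either way.
$5689.2: inside the interval → strictly worse (loss $4883).
$23608.6: above both → same outcome either way.
Count: 1.

1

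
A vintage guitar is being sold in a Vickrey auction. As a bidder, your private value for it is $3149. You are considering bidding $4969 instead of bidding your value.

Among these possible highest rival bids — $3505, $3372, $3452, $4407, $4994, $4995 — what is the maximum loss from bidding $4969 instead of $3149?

$3505: truthful gives $0, deviation gives −$356 → loss $356.
$3372: truthful gives $0, deviation gives −$223 → loss $223.
$3452: truthful gives $0, deviation gives −$303 → loss $303.
$4407: truthful gives $0, deviation gives −$1258 → loss $1258.
$4994: same outcome either way → loss $0.
$4995: same outcome either way → loss $0.
Maximum loss: $1258.

$1258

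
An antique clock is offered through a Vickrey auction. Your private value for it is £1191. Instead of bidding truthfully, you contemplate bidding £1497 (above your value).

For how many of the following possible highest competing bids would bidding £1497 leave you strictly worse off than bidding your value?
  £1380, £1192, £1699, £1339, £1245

4

The deviation hurts exactly when the highest competing bid lies strictly between £1191 and £1497 — overbidding then wins at a price above your value.
£1380: inside the interval → strictly worse (loss £189).
£1192: inside the interval → strictly worse (loss £1).
£1699: above both → same outcome either way.
£1339: inside the interval → strictly worse (loss £148).
£1245: inside the interval → strictly worse (loss £54).
Count: 4.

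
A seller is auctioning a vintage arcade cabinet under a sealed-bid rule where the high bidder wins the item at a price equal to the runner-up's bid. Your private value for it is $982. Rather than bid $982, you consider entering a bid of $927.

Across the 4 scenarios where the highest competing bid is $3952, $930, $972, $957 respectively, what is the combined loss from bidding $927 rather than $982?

$87

The deviation costs you only when the competing bid falls strictly between $927 and $982; elsewhere both bids give the same outcome.
$3952: outcomes coincide → loss $0.
$930: truthful payoff $52, deviation payoff $0 → loss $52.
$972: truthful payoff $10, deviation payoff $0 → loss $10.
$957: truthful payoff $25, deviation payoff $0 → loss $25.
Total loss = $52 + $10 + $25 = $87.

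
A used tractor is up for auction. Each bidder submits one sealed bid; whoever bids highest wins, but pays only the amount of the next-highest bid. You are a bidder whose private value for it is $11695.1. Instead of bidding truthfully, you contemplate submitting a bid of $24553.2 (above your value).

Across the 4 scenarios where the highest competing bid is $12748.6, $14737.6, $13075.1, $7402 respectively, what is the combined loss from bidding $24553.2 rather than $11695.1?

The deviation costs you only when the competing bid falls strictly between $11695.1 and $24553.2; elsewhere both bids give the same outcome.
$12748.6: truthful payoff $0, deviation payoff −$1053.5 → loss $1053.5.
$14737.6: truthful payoff $0, deviation payoff −$3042.5 → loss $3042.5.
$13075.1: truthful payoff $0, deviation payoff −$1380 → loss $1380.
$7402: outcomes coincide → loss $0.
Total loss = $1053.5 + $3042.5 + $1380 = $5476.

$5476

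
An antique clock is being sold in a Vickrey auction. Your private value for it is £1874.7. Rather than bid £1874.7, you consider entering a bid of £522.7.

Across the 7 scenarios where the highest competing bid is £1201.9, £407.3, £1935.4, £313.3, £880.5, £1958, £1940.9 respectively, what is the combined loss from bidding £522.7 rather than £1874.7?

The deviation costs you only when the competing bid falls strictly between £522.7 and £1874.7; elsewhere both bids give the same outcome.
£1201.9: truthful payoff £672.8, deviation payoff £0 → loss £672.8.
£407.3: outcomes coincide → loss £0.
£1935.4: outcomes coincide → loss £0.
£313.3: outcomes coincide → loss £0.
£880.5: truthful payoff £994.2, deviation payoff £0 → loss £994.2.
£1958: outcomes coincide → loss £0.
£1940.9: outcomes coincide → loss £0.
Total loss = £672.8 + £994.2 = £1667.
Because the price is fixed by the runner-up's bid, deviating from your value can only change a good outcome into a bad one — never the reverse.

£1667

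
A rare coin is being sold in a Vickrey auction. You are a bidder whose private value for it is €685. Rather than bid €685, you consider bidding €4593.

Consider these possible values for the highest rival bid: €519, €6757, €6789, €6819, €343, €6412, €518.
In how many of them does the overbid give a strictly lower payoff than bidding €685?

0

The deviation hurts exactly when the highest competing bid lies strictly between €685 and €4593 — overbidding then wins at a price above your value.
€519: below both → same outcome either way.
€6757: above both → same outcome either way.
€6789: above both → same outcome either way.
€6819: above both → same outcome either way.
€343: below both → same outcome either way.
€6412: above both → same outcome either way.
€518: below both → same outcome either way.
Count: 0.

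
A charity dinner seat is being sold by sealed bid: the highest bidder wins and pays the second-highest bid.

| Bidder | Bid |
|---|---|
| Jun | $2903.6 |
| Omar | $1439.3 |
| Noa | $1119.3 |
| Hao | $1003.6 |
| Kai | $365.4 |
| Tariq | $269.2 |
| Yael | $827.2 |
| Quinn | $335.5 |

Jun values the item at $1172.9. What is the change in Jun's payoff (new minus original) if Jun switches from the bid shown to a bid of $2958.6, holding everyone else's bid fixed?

The highest bid among the other bidders is $1439.3; Jun's bid doesn't change that.
Original bid $2903.6: Jun is highest, pays the top rival bid $1439.3; payoff $1172.9 − $1439.3 = −$266.4.
Alternative bid $2958.6: Jun is highest, pays the top rival bid $1439.3; payoff $1172.9 − $1439.3 = −$266.4.
Change in payoff = −$266.4 − (−$266.4) = $0.

$0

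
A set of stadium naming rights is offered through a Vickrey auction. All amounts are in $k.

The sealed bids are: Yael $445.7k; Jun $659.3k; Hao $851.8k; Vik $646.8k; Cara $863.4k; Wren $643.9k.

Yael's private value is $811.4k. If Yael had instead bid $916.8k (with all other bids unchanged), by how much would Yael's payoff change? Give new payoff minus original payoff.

The highest bid among the other bidders is $863.4k; Yael's bid doesn't change that.
Original bid $445.7k: Yael is not highest (top rival bid is $863.4k); payoff $0k.
Alternative bid $916.8k: Yael is highest, pays the top rival bid $863.4k; payoff $811.4k − $863.4k = −$52k.
Change in payoff = −$52k − ($0k) = −$52k.

−$52k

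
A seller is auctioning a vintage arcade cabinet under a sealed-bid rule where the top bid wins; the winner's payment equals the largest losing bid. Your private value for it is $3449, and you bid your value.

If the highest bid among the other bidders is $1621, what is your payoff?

Your bid $3449 exceeds the highest competing bid $1621, so you win.
In a second-price auction the winner pays the second-highest bid, $1621.
Payoff = value − price = $3449 − $1621 = $1828.

$1828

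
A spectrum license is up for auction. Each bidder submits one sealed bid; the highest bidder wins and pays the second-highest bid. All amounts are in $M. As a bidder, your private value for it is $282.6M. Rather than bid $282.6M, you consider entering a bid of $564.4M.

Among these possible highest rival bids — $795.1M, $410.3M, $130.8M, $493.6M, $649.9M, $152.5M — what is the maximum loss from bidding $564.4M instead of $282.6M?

$211M

$795.1M: same outcome either way → loss $0M.
$410.3M: truthful gives $0M, deviation gives −$127.7M → loss $127.7M.
$130.8M: same outcome either way → loss $0M.
$493.6M: truthful gives $0M, deviation gives −$211M → loss $211M.
$649.9M: same outcome either way → loss $0M.
$152.5M: same outcome either way → loss $0M.
Maximum loss: $211M.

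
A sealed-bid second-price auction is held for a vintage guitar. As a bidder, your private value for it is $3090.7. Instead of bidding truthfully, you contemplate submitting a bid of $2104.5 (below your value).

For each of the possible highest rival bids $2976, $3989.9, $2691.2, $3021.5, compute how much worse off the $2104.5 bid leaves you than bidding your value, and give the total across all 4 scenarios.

The deviation costs you only when the competing bid falls strictly between $2104.5 and $3090.7; elsewhere both bids give the same outcome.
$2976: truthful payoff $114.7, deviation payoff $0 → loss $114.7.
$3989.9: outcomes coincide → loss $0.
$2691.2: truthful payoff $399.5, deviation payoff $0 → loss $399.5.
$3021.5: truthful payoff $69.2, deviation payoff $0 → loss $69.2.
Total loss = $114.7 + $399.5 + $69.2 = $583.4.

$583.4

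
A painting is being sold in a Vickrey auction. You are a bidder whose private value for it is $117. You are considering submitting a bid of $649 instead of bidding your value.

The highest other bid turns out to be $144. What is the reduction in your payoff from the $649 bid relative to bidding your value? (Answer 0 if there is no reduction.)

Bidding your value $117: you lose (since $117 < $144). Payoff $0.
Bidding $649: you win and pay $144. Payoff $117 − $144 = −$27.
The competing bid $144 lies between your value and your inflated bid, so overbidding wins an item priced above your value.
Loss from deviating = $0 − (−$27) = $27.
In a second-price auction your bid sets only whether you win, not what you pay, so bidding your true value is weakly dominant.

$27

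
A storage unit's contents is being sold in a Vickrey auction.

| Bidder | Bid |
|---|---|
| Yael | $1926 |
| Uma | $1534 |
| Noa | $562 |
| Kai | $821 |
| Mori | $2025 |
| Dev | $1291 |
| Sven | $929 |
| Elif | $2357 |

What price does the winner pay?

$2025

Highest bid: Elif at $2357, so Elif wins.
Second-highest bid: Mori at $2025 — that is the price the winner pays.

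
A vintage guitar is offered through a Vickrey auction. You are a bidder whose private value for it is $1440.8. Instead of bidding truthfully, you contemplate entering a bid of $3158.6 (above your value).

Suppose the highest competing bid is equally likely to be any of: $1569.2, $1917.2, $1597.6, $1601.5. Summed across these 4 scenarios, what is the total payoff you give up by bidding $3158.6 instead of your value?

$922.3

The deviation costs you only when the competing bid falls strictly between $1440.8 and $3158.6; elsewhere both bids give the same outcome.
$1569.2: truthful payoff $0, deviation payoff −$128.4 → loss $128.4.
$1917.2: truthful payoff $0, deviation payoff −$476.4 → loss $476.4.
$1597.6: truthful payoff $0, deviation payoff −$156.8 → loss $156.8.
$1601.5: truthful payoff $0, deviation payoff −$160.7 → loss $160.7.
Total loss = $128.4 + $476.4 + $156.8 + $160.7 = $922.3.
Truthful bidding weakly dominates here: raising your bid can only win items priced above your value, and lowering it can only forfeit items priced below.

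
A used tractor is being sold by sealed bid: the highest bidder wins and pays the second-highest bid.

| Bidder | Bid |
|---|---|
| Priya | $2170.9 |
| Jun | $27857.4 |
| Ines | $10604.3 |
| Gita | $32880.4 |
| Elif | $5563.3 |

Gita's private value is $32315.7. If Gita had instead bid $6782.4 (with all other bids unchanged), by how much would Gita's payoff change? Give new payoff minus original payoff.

The highest bid among the other bidders is $27857.4; Gita's bid doesn't change that.
Original bid $32880.4: Gita is highest, pays the top rival bid $27857.4; payoff $32315.7 − $27857.4 = $4458.3.
Alternative bid $6782.4: Gita is not highest (top rival bid is $27857.4); payoff $0.
Change in payoff = $0 − ($4458.3) = −$4458.3.

−$4458.3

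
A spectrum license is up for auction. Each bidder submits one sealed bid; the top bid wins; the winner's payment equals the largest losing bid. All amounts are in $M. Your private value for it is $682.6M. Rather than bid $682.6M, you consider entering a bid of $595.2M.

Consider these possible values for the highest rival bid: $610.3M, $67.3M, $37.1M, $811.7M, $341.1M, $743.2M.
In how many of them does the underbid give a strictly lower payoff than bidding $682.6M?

1

The deviation hurts exactly when the highest competing bid lies strictly between $595.2M and $682.6M — underbidding then forfeits a profitable win.
$610.3M: inside the interval → strictly worse (loss $72.3M).
$67.3M: below both → same outcome either way.
$37.1M: below both → same outcome either way.
$811.7M: above both → same outcome either way.
$341.1M: below both → same outcome either way.
$743.2M: above both → same outcome either way.
Count: 1.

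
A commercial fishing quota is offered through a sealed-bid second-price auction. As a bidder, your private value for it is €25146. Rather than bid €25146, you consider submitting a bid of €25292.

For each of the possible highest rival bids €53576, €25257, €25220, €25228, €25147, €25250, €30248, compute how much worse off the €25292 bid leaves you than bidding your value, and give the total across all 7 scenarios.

The deviation costs you only when the competing bid falls strictly between €25146 and €25292; elsewhere both bids give the same outcome.
€53576: outcomes coincide → loss €0.
€25257: truthful payoff €0, deviation payoff −€111 → loss €111.
€25220: truthful payoff €0, deviation payoff −€74 → loss €74.
€25228: truthful payoff €0, deviation payoff −€82 → loss €82.
€25147: truthful payoff €0, deviation payoff −€1 → loss €1.
€25250: truthful payoff €0, deviation payoff −€104 → loss €104.
€30248: outcomes coincide → loss €0.
Total loss = €111 + €74 + €82 + €1 + €104 = €372.

€372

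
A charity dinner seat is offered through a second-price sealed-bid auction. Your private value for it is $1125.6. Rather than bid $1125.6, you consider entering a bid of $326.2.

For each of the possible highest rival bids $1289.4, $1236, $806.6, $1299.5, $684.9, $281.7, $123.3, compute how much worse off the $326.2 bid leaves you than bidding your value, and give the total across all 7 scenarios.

The deviation costs you only when the competing bid falls strictly between $326.2 and $1125.6; elsewhere both bids give the same outcome.
$1289.4: outcomes coincide → loss $0.
$1236: outcomes coincide → loss $0.
$806.6: truthful payoff $319, deviation payoff $0 → loss $319.
$1299.5: outcomes coincide → loss $0.
$684.9: truthful payoff $440.7, deviation payoff $0 → loss $440.7.
$281.7: outcomes coincide → loss $0.
$123.3: outcomes coincide → loss $0.
Total loss = $319 + $440.7 = $759.7.

$759.7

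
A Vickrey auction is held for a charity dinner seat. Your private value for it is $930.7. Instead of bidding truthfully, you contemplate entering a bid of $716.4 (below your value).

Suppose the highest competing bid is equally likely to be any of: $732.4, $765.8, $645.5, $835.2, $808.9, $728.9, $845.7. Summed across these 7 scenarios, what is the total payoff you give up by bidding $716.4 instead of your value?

The deviation costs you only when the competing bid falls strictly between $716.4 and $930.7; elsewhere both bids give the same outcome.
$732.4: truthful payoff $198.3, deviation payoff $0 → loss $198.3.
$765.8: truthful payoff $164.9, deviation payoff $0 → loss $164.9.
$645.5: outcomes coincide → loss $0.
$835.2: truthful payoff $95.5, deviation payoff $0 → loss $95.5.
$808.9: truthful payoff $121.8, deviation payoff $0 → loss $121.8.
$728.9: truthful payoff $201.8, deviation payoff $0 → loss $201.8.
$845.7: truthful payoff $85, deviation payoff $0 → loss $85.
Total loss = $198.3 + $164.9 + $95.5 + $121.8 + $201.8 + $85 = $867.3.

$867.3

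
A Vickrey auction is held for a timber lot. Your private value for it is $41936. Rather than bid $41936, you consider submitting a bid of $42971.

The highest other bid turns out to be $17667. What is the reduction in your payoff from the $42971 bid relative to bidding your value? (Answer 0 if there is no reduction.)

$0

Bidding your value $41936: you win (since $41936 > $17667) and pay $17667. Payoff $24269.
Bidding $42971: you win and pay $17667. Payoff $41936 − $17667 = $24269.
Difference = $24269 − $24269 = $0; both bids lead to the same outcome because the competing bid is below both your value and your alternative bid.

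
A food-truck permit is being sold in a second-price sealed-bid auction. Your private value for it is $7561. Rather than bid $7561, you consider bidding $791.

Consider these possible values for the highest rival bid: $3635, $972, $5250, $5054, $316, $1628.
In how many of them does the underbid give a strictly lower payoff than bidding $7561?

5

The deviation hurts exactly when the highest competing bid lies strictly between $791 and $7561 — underbidding then forfeits a profitable win.
$3635: inside the interval → strictly worse (loss $3926).
$972: inside the interval → strictly worse (loss $6589).
$5250: inside the interval → strictly worse (loss $2311).
$5054: inside the interval → strictly worse (loss $2507).
$316: below both → same outcome either way.
$1628: inside the interval → strictly worse (loss $5933).
Count: 5.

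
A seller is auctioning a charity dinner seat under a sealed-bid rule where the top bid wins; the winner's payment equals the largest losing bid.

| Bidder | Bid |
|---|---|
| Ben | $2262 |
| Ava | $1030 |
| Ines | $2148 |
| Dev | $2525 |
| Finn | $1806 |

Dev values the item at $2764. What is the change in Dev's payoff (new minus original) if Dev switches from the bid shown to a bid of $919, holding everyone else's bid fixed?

The highest bid among the other bidders is $2262; Dev's bid doesn't change that.
Original bid $2525: Dev is highest, pays the top rival bid $2262; payoff $2764 − $2262 = $502.
Alternative bid $919: Dev is not highest (top rival bid is $2262); payoff $0.
Change in payoff = $0 − ($502) = −$502.

−$502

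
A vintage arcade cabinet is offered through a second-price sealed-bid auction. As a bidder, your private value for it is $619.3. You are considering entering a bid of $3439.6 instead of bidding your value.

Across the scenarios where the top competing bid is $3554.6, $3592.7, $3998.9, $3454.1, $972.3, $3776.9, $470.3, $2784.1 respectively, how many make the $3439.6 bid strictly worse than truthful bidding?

The deviation hurts exactly when the highest competing bid lies strictly between $619.3 and $3439.6 — overbidding then wins at a price above your value.
$3554.6: above both → same outcome either way.
$3592.7: above both → same outcome either way.
$3998.9: above both → same outcome either way.
$3454.1: above both → same outcome either way.
$972.3: inside the interval → strictly worse (loss $353).
$3776.9: above both → same outcome either way.
$470.3: below both → same outcome either way.
$2784.1: inside the interval → strictly worse (loss $2164.8).
Count: 2.

2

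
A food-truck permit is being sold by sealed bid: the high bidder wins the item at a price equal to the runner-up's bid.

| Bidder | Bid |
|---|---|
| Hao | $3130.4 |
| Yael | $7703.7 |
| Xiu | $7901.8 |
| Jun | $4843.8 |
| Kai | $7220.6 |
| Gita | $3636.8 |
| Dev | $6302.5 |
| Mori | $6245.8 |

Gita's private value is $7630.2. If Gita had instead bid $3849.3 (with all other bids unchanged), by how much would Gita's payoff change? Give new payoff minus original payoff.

$0

The highest bid among the other bidders is $7901.8; Gita's bid doesn't change that.
Original bid $3636.8: Gita is not highest (top rival bid is $7901.8); payoff $0.
Alternative bid $3849.3: Gita is not highest (top rival bid is $7901.8); payoff $0.
Change in payoff = $0 − ($0) = $0.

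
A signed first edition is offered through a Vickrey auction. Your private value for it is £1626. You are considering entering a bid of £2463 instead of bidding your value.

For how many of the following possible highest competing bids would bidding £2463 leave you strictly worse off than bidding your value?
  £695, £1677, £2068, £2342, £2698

3

The deviation hurts exactly when the highest competing bid lies strictly between £1626 and £2463 — overbidding then wins at a price above your value.
£695: below both → same outcome either way.
£1677: inside the interval → strictly worse (loss £51).
£2068: inside the interval → strictly worse (loss £442).
£2342: inside the interval → strictly worse (loss £716).
£2698: above both → same outcome either way.
Count: 3.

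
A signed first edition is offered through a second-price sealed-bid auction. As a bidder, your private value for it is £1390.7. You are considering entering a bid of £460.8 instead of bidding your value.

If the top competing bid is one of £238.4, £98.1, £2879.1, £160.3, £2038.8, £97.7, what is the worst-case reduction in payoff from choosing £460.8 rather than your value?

£238.4: same outcome either way → loss £0.
£98.1: same outcome either way → loss £0.
£2879.1: same outcome either way → loss £0.
£160.3: same outcome either way → loss £0.
£2038.8: same outcome either way → loss £0.
£97.7: same outcome either way → loss £0.
Maximum loss: £0.

£0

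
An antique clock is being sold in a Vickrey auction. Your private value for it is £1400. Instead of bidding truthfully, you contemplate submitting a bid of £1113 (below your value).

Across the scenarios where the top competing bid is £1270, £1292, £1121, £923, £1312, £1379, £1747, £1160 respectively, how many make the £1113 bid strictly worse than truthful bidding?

6

The deviation hurts exactly when the highest competing bid lies strictly between £1113 and £1400 — underbidding then forfeits a profitable win.
£1270: inside the interval → strictly worse (loss £130).
£1292: inside the interval → strictly worse (loss £108).
£1121: inside the interval → strictly worse (loss £279).
£923: below both → same outcome either way.
£1312: inside the interval → strictly worse (loss £88).
£1379: inside the interval → strictly worse (loss £21).
£1747: above both → same outcome either way.
£1160: inside the interval → strictly worse (loss £240).
Count: 6.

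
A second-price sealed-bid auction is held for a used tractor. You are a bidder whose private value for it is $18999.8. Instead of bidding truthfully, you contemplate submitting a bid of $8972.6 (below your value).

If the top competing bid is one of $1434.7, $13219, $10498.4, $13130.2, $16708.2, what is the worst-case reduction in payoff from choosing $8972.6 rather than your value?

$1434.7: same outcome either way → loss $0.
$13219: truthful gives $5780.8, deviation gives $0 → loss $5780.8.
$10498.4: truthful gives $8501.4, deviation gives $0 → loss $8501.4.
$13130.2: truthful gives $5869.6, deviation gives $0 → loss $5869.6.
$16708.2: truthful gives $2291.6, deviation gives $0 → loss $2291.6.
Maximum loss: $8501.4.

$8501.4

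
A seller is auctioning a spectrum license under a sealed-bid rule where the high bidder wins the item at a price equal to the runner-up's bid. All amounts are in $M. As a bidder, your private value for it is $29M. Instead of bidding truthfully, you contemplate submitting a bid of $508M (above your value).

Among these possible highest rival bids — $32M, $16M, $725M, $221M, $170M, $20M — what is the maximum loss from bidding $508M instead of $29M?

$192M

$32M: truthful gives $0M, deviation gives −$3M → loss $3M.
$16M: same outcome either way → loss $0M.
$725M: same outcome either way → loss $0M.
$221M: truthful gives $0M, deviation gives −$192M → loss $192M.
$170M: truthful gives $0M, deviation gives −$141M → loss $141M.
$20M: same outcome either way → loss $0M.
Maximum loss: $192M.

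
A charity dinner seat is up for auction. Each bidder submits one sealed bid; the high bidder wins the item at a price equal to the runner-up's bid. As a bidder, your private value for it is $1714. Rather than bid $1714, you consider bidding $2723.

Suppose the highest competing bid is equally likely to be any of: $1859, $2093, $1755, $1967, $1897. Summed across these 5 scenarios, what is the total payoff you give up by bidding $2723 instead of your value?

The deviation costs you only when the competing bid falls strictly between $1714 and $2723; elsewhere both bids give the same outcome.
$1859: truthful payoff $0, deviation payoff −$145 → loss $145.
$2093: truthful payoff $0, deviation payoff −$379 → loss $379.
$1755: truthful payoff $0, deviation payoff −$41 → loss $41.
$1967: truthful payoff $0, deviation payoff −$253 → loss $253.
$1897: truthful payoff $0, deviation payoff −$183 → loss $183.
Total loss = $145 + $379 + $41 + $253 + $183 = $1001.
In a second-price auction your bid sets only whether you win, not what you pay, so bidding your true value is weakly dominant.

$1001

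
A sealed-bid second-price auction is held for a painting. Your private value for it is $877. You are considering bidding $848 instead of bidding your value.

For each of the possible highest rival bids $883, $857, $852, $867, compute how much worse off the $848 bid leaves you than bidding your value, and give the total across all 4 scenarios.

$55

The deviation costs you only when the competing bid falls strictly between $848 and $877; elsewhere both bids give the same outcome.
$883: outcomes coincide → loss $0.
$857: truthful payoff $20, deviation payoff $0 → loss $20.
$852: truthful payoff $25, deviation payoff $0 → loss $25.
$867: truthful payoff $10, deviation payoff $0 → loss $10.
Total loss = $20 + $25 + $10 = $55.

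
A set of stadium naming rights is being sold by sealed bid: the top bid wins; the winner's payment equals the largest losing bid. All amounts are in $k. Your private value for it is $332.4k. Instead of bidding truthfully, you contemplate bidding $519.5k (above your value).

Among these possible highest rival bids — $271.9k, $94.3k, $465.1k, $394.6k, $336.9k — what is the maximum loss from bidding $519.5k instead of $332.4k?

$132.7k

$271.9k: same outcome either way → loss $0k.
$94.3k: same outcome either way → loss $0k.
$465.1k: truthful gives $0k, deviation gives −$132.7k → loss $132.7k.
$394.6k: truthful gives $0k, deviation gives −$62.2k → loss $62.2k.
$336.9k: truthful gives $0k, deviation gives −$4.5k → loss $4.5k.
Maximum loss: $132.7k.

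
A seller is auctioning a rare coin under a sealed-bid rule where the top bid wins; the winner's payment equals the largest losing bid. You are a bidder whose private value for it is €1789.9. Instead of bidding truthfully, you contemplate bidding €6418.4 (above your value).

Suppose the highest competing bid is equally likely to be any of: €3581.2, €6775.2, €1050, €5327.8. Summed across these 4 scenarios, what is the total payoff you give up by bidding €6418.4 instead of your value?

The deviation costs you only when the competing bid falls strictly between €1789.9 and €6418.4; elsewhere both bids give the same outcome.
€3581.2: truthful payoff €0, deviation payoff −€1791.3 → loss €1791.3.
€6775.2: outcomes coincide → loss €0.
€1050: outcomes coincide → loss €0.
€5327.8: truthful payoff €0, deviation payoff −€3537.9 → loss €3537.9.
Total loss = €1791.3 + €3537.9 = €5329.2.
Truthful bidding weakly dominates here: raising your bid can only win items priced above your value, and lowering it can only forfeit items priced below.

€5329.2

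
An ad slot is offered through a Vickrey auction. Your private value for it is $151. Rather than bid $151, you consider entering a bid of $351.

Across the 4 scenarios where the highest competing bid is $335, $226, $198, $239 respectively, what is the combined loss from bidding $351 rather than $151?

$394

The deviation costs you only when the competing bid falls strictly between $151 and $351; elsewhere both bids give the same outcome.
$335: truthful payoff $0, deviation payoff −$184 → loss $184.
$226: truthful payoff $0, deviation payoff −$75 → loss $75.
$198: truthful payoff $0, deviation payoff −$47 → loss $47.
$239: truthful payoff $0, deviation payoff −$88 → loss $88.
Total loss = $184 + $75 + $47 + $88 = $394.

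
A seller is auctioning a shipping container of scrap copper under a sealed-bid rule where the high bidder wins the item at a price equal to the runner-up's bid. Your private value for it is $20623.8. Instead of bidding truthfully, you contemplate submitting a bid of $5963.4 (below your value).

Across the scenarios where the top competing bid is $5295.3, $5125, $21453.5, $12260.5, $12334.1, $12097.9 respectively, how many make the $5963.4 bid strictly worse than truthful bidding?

3

The deviation hurts exactly when the highest competing bid lies strictly between $5963.4 and $20623.8 — underbidding then forfeits a profitable win.
$5295.3: below both → same outcome either way.
$5125: below both → same outcome either way.
$21453.5: above both → same outcome either way.
$12260.5: inside the interval → strictly worse (loss $8363.3).
$12334.1: inside the interval → strictly worse (loss $8289.7).
$12097.9: inside the interval → strictly worse (loss $8525.9).
Count: 3.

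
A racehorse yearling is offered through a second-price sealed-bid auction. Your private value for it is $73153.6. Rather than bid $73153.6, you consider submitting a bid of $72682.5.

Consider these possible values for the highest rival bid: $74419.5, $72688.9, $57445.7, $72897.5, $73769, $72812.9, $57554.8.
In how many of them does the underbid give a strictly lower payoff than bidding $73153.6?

The deviation hurts exactly when the highest competing bid lies strictly between $72682.5 and $73153.6 — underbidding then forfeits a profitable win.
$74419.5: above both → same outcome either way.
$72688.9: inside the interval → strictly worse (loss $464.7).
$57445.7: below both → same outcome either way.
$72897.5: inside the interval → strictly worse (loss $256.1).
$73769: above both → same outcome either way.
$72812.9: inside the interval → strictly worse (loss $340.7).
$57554.8: below both → same outcome either way.
Count: 3.

3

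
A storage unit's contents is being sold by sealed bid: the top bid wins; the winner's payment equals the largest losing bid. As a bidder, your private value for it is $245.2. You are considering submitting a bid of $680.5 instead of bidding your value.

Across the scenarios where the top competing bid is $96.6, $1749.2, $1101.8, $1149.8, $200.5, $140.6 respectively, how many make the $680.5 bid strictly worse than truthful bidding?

0

The deviation hurts exactly when the highest competing bid lies strictly between $245.2 and $680.5 — overbidding then wins at a price above your value.
$96.6: below both → same outcome either way.
$1749.2: above both → same outcome either way.
$1101.8: above both → same outcome either way.
$1149.8: above both → same outcome either way.
$200.5: below both → same outcome either way.
$140.6: below both → same outcome either way.
Count: 0.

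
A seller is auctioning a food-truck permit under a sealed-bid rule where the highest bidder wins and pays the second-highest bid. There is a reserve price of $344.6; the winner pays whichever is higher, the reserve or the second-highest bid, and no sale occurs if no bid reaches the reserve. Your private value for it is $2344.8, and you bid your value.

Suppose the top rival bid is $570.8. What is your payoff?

Your bid $2344.8 is the highest and exceeds the reserve.
Price = max(second-highest bid, reserve) = max($570.8, $344.6) = $570.8.
Payoff = $2344.8 − $570.8 = $1774.

$1774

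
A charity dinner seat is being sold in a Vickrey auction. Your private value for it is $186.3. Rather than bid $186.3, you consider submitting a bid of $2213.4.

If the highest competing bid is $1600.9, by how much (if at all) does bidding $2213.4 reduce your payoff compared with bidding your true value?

Bidding your value $186.3: you lose (since $186.3 < $1600.9). Payoff $0.
Bidding $2213.4: you win and pay $1600.9. Payoff $186.3 − $1600.9 = −$1414.6.
The competing bid $1600.9 lies between your value and your inflated bid, so overbidding wins an item priced above your value.
Loss from deviating = $0 − (−$1414.6) = $1414.6.

$1414.6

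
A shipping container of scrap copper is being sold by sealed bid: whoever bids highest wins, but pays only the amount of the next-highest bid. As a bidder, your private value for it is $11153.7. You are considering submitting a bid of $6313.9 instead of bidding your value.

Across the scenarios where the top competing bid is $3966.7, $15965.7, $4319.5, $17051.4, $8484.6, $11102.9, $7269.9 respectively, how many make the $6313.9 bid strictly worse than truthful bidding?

The deviation hurts exactly when the highest competing bid lies strictly between $6313.9 and $11153.7 — underbidding then forfeits a profitable win.
$3966.7: below both → same outcome either way.
$15965.7: above both → same outcome either way.
$4319.5: below both → same outcome either way.
$17051.4: above both → same outcome either way.
$8484.6: inside the interval → strictly worse (loss $2669.1).
$11102.9: inside the interval → strictly worse (loss $50.8).
$7269.9: inside the interval → strictly worse (loss $3883.8).
Count: 3.

3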